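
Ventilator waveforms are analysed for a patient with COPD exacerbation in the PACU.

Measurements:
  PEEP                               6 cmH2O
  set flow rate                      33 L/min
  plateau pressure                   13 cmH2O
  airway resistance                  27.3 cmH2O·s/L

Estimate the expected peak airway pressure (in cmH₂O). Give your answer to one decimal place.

Flow: 33 L/min ÷ 60 = 0.55 L/s.
PIP = Pplat + Raw × flow = 13 + 27.3 × 0.55 = 13 + 15.015 = 28.015 cmH2O.

28.0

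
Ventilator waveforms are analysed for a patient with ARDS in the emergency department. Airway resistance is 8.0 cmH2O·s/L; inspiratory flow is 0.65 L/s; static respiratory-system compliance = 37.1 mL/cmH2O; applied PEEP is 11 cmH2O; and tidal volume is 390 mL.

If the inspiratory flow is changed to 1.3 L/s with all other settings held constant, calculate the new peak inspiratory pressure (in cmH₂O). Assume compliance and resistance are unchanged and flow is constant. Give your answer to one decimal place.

31.9

PIP = Vt/C + R·V̇ + PEEP (constant-flow equation of motion).
Only the resistive term changes: ΔPIP = R × ΔV̇ = 8.0 × (1.3 − 0.65) = 8.0 × 0.65 = 5.2 cmH2O.
Original PIP = 390/37.1 + 8.0×0.65 + 11 = 26.712 cmH2O; new PIP = 26.712 + (5.2) = 31.912 cmH2O.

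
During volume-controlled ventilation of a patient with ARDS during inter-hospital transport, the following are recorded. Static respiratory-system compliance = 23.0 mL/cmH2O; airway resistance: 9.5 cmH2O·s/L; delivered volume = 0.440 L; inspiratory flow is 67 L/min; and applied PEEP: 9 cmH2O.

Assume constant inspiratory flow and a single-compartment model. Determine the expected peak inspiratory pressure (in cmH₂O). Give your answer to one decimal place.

Flow: 67 L/min ÷ 60 = 1.1167 L/s.
Equation of motion (constant flow): PIP = Vt/C + R·V̇ + PEEP.
PIP = 440/23.0 + 9.5×1.1167 + 9 = 19.13 + 10.609 + 9 = 38.739 cmH2O.

38.7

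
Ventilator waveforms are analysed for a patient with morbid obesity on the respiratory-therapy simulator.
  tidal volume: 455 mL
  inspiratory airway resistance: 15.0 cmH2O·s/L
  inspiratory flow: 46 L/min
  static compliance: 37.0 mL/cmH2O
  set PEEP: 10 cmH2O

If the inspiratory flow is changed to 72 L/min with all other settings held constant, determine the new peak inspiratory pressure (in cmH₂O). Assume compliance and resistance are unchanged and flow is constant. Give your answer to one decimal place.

Flow: 46 L/min ÷ 60 = 0.7667 L/s.
New flow: 72 L/min ÷ 60 = 1.2 L/s.
PIP = Vt/C + R·V̇ + PEEP (constant-flow equation of motion).
Only the resistive term changes: ΔPIP = R × ΔV̇ = 15.0 × (1.2 − 0.7667) = 15.0 × 0.4333 = 6.5 cmH2O.
Original PIP = 455/37.0 + 15.0×0.7667 + 10 = 33.798 cmH2O; new PIP = 33.798 + (6.5) = 40.298 cmH2O.

40.3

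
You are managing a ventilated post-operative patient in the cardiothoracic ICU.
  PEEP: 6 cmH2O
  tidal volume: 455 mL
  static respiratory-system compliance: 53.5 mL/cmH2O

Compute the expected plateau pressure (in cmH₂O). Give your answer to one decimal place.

14.5

Pplat = PEEP + Vt / Cstat = 6 + 455 / 53.5 = 6 + 8.505 = 14.505 cmH2O.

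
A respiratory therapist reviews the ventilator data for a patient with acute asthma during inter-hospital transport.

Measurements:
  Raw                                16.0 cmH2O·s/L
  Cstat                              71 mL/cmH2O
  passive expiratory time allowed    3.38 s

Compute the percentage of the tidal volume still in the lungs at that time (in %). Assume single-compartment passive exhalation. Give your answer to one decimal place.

τ = R × C = 16.0 × 71 mL/cmH2O = 16.0 × 0.071 L/cmH2O = 1.136 s.
Passive exhalation: V(t)/V₀ = e^(−t/τ) = e^(−3.38/1.136) = 0.05103.
Fraction remaining = 0.05103 → 5.103%.

5.1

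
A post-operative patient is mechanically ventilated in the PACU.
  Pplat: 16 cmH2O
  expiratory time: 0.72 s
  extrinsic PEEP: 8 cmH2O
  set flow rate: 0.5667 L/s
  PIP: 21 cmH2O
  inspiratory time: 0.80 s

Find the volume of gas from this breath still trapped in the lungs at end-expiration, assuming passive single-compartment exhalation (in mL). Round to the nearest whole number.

107

Vt = flow × Ti = 0.5667 L/s × 0.80 s × 1000 mL/L = 453.36 mL.
R = (PIP − Pplat)/V̇ = (21 − 16) / 0.5667 = 5.0/0.5667 = 8.823 cmH2O·s/L.
C = Vt/(Pplat − PEEP) = 453.36 / (16 − 8) = 453.36/8.0 = 56.67 mL/cmH2O.
τ = R × C = 8.823 × 0.05667 L/cmH2O = 0.5 s.
Fraction remaining = e^(−Te/τ) = e^(−0.72/0.5) = 0.2369.
Trapped volume = 453.36 × 0.2369 = 107.4 mL.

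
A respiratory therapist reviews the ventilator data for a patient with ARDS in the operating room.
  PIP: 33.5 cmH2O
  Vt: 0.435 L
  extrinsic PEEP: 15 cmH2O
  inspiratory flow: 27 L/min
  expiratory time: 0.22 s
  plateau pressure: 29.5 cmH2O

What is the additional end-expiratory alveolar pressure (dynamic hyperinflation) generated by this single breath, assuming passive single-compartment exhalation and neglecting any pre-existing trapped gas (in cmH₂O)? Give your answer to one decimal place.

6.4

Flow: 27 L/min ÷ 60 = 0.45 L/s.
R = (PIP − Pplat)/V̇ = (33.5 − 29.5) / 0.45 = 4.0/0.45 = 8.889 cmH2O·s/L.
C = Vt/(Pplat − PEEP) = 435.0 / (29.5 − 15) = 435.0/14.5 = 30.0 mL/cmH2O.
τ = R × C = 8.889 × 0.03 L/cmH2O = 0.2667 s.
Fraction remaining = e^(−Te/τ) = e^(−0.22/0.2667) = 0.4383; trapped volume = 435.0 × 0.4383 = 190.66 mL.
Additional alveolar pressure from trapping ≈ V_trapped / C = 190.66 / 30.0 = 6.355 cmH2O.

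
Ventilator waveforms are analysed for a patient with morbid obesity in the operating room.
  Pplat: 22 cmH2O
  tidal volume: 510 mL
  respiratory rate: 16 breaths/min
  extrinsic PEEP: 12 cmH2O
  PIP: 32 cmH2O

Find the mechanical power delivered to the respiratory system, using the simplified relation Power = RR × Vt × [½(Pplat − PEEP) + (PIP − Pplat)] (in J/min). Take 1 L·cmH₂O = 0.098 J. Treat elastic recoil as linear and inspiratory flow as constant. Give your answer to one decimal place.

12.0

Per-breath work = Vt × [½(Pplat−PEEP) + (PIP−Pplat)] = 0.510 × [0.5×10.0 + 10.0] = 0.510 × 15.0 = 7.65 L·cmH2O.
Power = 16 × 7.65 = 122.4 L·cmH2O/min.
× 0.098 J/(L·cmH2O) → 11.995 J/min.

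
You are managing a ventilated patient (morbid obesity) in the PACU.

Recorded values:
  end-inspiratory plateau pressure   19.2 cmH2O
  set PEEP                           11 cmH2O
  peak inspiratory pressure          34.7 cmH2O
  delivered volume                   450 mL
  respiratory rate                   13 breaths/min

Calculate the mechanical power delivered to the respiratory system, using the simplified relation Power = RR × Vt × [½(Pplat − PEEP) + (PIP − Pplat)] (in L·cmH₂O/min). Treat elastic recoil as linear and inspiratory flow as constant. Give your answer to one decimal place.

114.7

Per-breath work = Vt × [½(Pplat−PEEP) + (PIP−Pplat)] = 0.450 × [0.5×8.2 + 15.5] = 0.450 × 19.6 = 8.82 L·cmH2O.
Power = 13 × 8.82 = 114.66 L·cmH2O/min.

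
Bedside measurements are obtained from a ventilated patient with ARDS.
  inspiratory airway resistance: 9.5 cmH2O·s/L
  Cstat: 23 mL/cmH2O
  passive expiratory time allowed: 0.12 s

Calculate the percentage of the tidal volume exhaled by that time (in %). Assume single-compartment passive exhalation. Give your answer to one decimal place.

42.3

τ = R × C = 9.5 × 23 mL/cmH2O = 9.5 × 0.023 L/cmH2O = 0.2185 s.
Passive exhalation: V(t)/V₀ = e^(−t/τ) = e^(−0.12/0.2185) = 0.5774.
Fraction exhaled = 1 − 0.5774 = 0.4226 → 42.26%.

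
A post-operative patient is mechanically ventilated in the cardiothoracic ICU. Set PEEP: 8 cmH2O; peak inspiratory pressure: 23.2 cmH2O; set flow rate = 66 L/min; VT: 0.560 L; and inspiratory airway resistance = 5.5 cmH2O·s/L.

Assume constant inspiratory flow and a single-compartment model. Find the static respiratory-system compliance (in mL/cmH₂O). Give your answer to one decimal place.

61.2

Flow: 66 L/min ÷ 60 = 1.1 L/s.
Equation of motion (constant flow): PIP = Vt/C + R·V̇ + PEEP.
Vt/C = PIP − R·V̇ − PEEP = 23.2 − 5.5×1.1 − 8 = 23.2 − 6.05 − 8 = 9.15 cmH2O.
C = Vt / 9.15 = 560 / 9.15 = 61.202 mL/cmH2O.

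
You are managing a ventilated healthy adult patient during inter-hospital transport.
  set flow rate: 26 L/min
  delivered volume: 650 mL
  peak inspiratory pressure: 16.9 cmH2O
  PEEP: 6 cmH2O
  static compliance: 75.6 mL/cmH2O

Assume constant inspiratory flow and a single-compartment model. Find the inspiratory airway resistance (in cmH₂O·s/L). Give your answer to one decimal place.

5.3

Flow: 26 L/min ÷ 60 = 0.4333 L/s.
Equation of motion (constant flow): PIP = Vt/C + R·V̇ + PEEP.
R·V̇ = PIP − Vt/C − PEEP = 16.9 − 650/75.6 − 6 = 16.9 − 8.598 − 6 = 2.302 cmH2O.
R = 2.302 / 0.4333 = 5.313 cmH2O·s/L.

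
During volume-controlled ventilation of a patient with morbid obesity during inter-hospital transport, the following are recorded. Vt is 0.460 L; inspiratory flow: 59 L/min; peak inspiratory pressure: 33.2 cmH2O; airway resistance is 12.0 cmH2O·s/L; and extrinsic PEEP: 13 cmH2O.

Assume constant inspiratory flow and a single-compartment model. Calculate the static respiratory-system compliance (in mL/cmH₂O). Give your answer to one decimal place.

Flow: 59 L/min ÷ 60 = 0.9833 L/s.
Equation of motion (constant flow): PIP = Vt/C + R·V̇ + PEEP.
Vt/C = PIP − R·V̇ − PEEP = 33.2 − 12.0×0.9833 − 13 = 33.2 − 11.8 − 13 = 8.4 cmH2O.
C = Vt / 8.4 = 460 / 8.4 = 54.762 mL/cmH2O.

54.8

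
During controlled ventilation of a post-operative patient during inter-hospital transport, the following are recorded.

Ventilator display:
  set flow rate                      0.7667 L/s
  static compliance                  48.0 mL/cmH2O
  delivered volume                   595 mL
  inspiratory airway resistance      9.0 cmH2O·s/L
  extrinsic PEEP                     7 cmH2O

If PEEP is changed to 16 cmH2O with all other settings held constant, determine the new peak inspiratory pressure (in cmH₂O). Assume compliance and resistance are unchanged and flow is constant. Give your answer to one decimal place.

PIP = Vt/C + R·V̇ + PEEP (constant-flow equation of motion).
Only the baseline term changes: ΔPIP = ΔPEEP = 16 − 7 = 9.0 cmH2O.
Original PIP = 595/48.0 + 9.0×0.7667 + 7 = 26.296 cmH2O; new PIP = 26.296 + (9.0) = 35.296 cmH2O.

35.3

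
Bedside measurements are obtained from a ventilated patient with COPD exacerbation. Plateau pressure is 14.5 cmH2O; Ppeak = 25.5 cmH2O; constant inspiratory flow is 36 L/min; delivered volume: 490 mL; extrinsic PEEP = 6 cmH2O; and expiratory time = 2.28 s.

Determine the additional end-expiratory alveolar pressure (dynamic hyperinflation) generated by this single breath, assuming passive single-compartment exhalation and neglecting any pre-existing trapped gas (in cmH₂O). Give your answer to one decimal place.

Flow: 36 L/min ÷ 60 = 0.6 L/s.
R = (PIP − Pplat)/V̇ = (25.5 − 14.5) / 0.6 = 11.0/0.6 = 18.333 cmH2O·s/L.
C = Vt/(Pplat − PEEP) = 490.0 / (14.5 − 6) = 490.0/8.5 = 57.647 mL/cmH2O.
τ = R × C = 18.333 × 0.05765 L/cmH2O = 1.057 s.
Fraction remaining = e^(−Te/τ) = e^(−2.28/1.057) = 0.1157; trapped volume = 490.0 × 0.1157 = 56.693 mL.
Additional alveolar pressure from trapping ≈ V_trapped / C = 56.693 / 57.647 = 0.9835 cmH2O.

1.0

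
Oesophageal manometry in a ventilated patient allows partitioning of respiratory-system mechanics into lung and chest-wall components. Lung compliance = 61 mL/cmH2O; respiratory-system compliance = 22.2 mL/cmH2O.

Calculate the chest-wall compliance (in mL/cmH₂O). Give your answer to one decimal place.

1/Ccw = 1/Crs − 1/CL.
1/Ccw = 1/22.2 − 1/61 = 0.02865.
Ccw = 34.904 mL/cmH2O.

34.9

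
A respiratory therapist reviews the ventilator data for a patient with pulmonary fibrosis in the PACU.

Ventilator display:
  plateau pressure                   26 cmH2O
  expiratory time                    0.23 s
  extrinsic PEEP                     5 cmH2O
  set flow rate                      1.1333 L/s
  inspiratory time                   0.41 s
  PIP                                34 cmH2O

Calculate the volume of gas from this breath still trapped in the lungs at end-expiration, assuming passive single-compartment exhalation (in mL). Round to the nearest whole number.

107

Vt = flow × Ti = 1.1333 L/s × 0.41 s × 1000 mL/L = 464.65 mL.
R = (PIP − Pplat)/V̇ = (34 − 26) / 1.1333 = 8.0/1.1333 = 7.059 cmH2O·s/L.
C = Vt/(Pplat − PEEP) = 464.65 / (26 − 5) = 464.65/21.0 = 22.126 mL/cmH2O.
τ = R × C = 7.059 × 0.02213 L/cmH2O = 0.1562 s.
Fraction remaining = e^(−Te/τ) = e^(−0.23/0.1562) = 0.2294.
Trapped volume = 464.65 × 0.2294 = 106.59 mL.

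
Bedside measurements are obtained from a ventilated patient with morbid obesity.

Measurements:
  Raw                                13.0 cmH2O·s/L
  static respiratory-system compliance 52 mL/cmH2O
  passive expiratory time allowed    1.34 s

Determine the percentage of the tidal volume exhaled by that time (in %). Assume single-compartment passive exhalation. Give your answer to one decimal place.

τ = R × C = 13.0 × 52 mL/cmH2O = 13.0 × 0.052 L/cmH2O = 0.676 s.
Passive exhalation: V(t)/V₀ = e^(−t/τ) = e^(−1.34/0.676) = 0.1378.
Fraction exhaled = 1 − 0.1378 = 0.8622 → 86.22%.

86.2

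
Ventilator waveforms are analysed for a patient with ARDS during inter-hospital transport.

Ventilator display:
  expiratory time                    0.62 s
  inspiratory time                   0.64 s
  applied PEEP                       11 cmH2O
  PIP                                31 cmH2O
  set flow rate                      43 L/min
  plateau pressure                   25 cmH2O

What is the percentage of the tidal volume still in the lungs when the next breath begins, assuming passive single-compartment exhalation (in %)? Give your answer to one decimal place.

10.4

Flow: 43 L/min ÷ 60 = 0.7167 L/s.
Vt = flow × Ti = 0.7167 L/s × 0.64 s × 1000 mL/L = 458.69 mL.
R = (PIP − Pplat)/V̇ = (31 − 25) / 0.7167 = 6.0/0.7167 = 8.372 cmH2O·s/L.
C = Vt/(Pplat − PEEP) = 458.69 / (25 − 11) = 458.69/14.0 = 32.764 mL/cmH2O.
τ = R × C = 8.372 × 0.03276 L/cmH2O = 0.2743 s.
Fraction remaining at end-expiration = e^(−Te/τ) = e^(−0.62/0.2743) = 0.1043 → 10.43%.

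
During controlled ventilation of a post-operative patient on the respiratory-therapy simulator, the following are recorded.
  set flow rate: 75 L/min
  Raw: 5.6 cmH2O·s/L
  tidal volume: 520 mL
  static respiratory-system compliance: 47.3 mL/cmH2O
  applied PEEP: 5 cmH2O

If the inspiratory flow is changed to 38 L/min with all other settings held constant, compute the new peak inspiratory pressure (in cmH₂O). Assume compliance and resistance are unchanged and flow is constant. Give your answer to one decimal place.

19.5

Flow: 75 L/min ÷ 60 = 1.25 L/s.
New flow: 38 L/min ÷ 60 = 0.6333 L/s.
PIP = Vt/C + R·V̇ + PEEP (constant-flow equation of motion).
Only the resistive term changes: ΔPIP = R × ΔV̇ = 5.6 × (0.6333 − 1.25) = 5.6 × -0.6167 = -3.454 cmH2O.
Original PIP = 520/47.3 + 5.6×1.25 + 5 = 22.994 cmH2O; new PIP = 22.994 + (-3.454) = 19.54 cmH2O.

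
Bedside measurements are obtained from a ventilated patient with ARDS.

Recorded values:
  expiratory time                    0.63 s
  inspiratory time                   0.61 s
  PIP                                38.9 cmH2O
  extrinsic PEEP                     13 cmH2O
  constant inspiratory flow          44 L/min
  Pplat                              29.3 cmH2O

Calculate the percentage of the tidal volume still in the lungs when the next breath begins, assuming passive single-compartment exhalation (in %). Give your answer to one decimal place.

Flow: 44 L/min ÷ 60 = 0.7333 L/s.
Vt = flow × Ti = 0.7333 L/s × 0.61 s × 1000 mL/L = 447.31 mL.
R = (PIP − Pplat)/V̇ = (38.9 − 29.3) / 0.7333 = 9.6/0.7333 = 13.092 cmH2O·s/L.
C = Vt/(Pplat − PEEP) = 447.31 / (29.3 − 13) = 447.31/16.3 = 27.442 mL/cmH2O.
τ = R × C = 13.092 × 0.02744 L/cmH2O = 0.3592 s.
Fraction remaining at end-expiration = e^(−Te/τ) = e^(−0.63/0.3592) = 0.1731 → 17.31%.

17.3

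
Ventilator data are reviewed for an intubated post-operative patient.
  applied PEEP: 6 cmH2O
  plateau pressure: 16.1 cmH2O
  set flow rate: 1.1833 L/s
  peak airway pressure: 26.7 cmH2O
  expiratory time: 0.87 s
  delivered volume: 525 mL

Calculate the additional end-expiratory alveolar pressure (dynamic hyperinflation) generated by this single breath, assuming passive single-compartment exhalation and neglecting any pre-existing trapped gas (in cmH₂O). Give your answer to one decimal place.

1.6

R = (PIP − Pplat)/V̇ = (26.7 − 16.1) / 1.1833 = 10.6/1.1833 = 8.958 cmH2O·s/L.
C = Vt/(Pplat − PEEP) = 525.0 / (16.1 − 6) = 525.0/10.1 = 51.98 mL/cmH2O.
τ = R × C = 8.958 × 0.05198 L/cmH2O = 0.4656 s.
Fraction remaining = e^(−Te/τ) = e^(−0.87/0.4656) = 0.1543; trapped volume = 525.0 × 0.1543 = 81.008 mL.
Additional alveolar pressure from trapping ≈ V_trapped / C = 81.008 / 51.98 = 1.558 cmH2O.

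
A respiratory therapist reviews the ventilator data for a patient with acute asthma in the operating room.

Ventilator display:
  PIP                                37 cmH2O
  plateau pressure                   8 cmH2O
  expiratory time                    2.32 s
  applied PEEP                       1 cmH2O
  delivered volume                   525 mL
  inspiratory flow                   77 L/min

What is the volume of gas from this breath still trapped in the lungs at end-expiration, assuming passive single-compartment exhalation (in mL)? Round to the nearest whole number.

134

Flow: 77 L/min ÷ 60 = 1.2833 L/s.
R = (PIP − Pplat)/V̇ = (37 − 8) / 1.2833 = 29.0/1.2833 = 22.598 cmH2O·s/L.
C = Vt/(Pplat − PEEP) = 525.0 / (8 − 1) = 525.0/7.0 = 75.0 mL/cmH2O.
τ = R × C = 22.598 × 0.075 L/cmH2O = 1.695 s.
Fraction remaining = e^(−Te/τ) = e^(−2.32/1.695) = 0.2544.
Trapped volume = 525.0 × 0.2544 = 133.56 mL.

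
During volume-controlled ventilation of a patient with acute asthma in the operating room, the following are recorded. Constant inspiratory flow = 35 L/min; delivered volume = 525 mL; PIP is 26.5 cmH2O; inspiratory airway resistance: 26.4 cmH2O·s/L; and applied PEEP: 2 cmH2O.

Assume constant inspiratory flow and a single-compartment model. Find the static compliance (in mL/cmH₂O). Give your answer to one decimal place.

57.7

Flow: 35 L/min ÷ 60 = 0.5833 L/s.
Equation of motion (constant flow): PIP = Vt/C + R·V̇ + PEEP.
Vt/C = PIP − R·V̇ − PEEP = 26.5 − 26.4×0.5833 − 2 = 26.5 − 15.399 − 2 = 9.101 cmH2O.
C = Vt / 9.101 = 525 / 9.101 = 57.686 mL/cmH2O.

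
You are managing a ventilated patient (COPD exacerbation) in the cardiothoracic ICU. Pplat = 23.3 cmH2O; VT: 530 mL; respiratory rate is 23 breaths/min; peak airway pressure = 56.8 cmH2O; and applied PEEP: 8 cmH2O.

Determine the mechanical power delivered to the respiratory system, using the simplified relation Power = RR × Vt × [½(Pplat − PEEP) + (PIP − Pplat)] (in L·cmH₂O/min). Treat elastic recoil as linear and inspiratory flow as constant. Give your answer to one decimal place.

Per-breath work = Vt × [½(Pplat−PEEP) + (PIP−Pplat)] = 0.530 × [0.5×15.3 + 33.5] = 0.530 × 41.15 = 21.81 L·cmH2O.
Power = 23 × 21.81 = 501.63 L·cmH2O/min.

501.6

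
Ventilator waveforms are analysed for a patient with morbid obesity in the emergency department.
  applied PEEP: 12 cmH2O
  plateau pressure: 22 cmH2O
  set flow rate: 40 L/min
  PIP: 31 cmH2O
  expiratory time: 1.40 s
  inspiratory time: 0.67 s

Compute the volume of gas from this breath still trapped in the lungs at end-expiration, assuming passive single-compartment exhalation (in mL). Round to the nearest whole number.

44

Flow: 40 L/min ÷ 60 = 0.6667 L/s.
Vt = flow × Ti = 0.6667 L/s × 0.67 s × 1000 mL/L = 446.69 mL.
R = (PIP − Pplat)/V̇ = (31 − 22) / 0.6667 = 9.0/0.6667 = 13.499 cmH2O·s/L.
C = Vt/(Pplat − PEEP) = 446.69 / (22 − 12) = 446.69/10.0 = 44.669 mL/cmH2O.
τ = R × C = 13.499 × 0.04467 L/cmH2O = 0.603 s.
Fraction remaining = e^(−Te/τ) = e^(−1.40/0.603) = 0.0981.
Trapped volume = 446.69 × 0.0981 = 43.82 mL.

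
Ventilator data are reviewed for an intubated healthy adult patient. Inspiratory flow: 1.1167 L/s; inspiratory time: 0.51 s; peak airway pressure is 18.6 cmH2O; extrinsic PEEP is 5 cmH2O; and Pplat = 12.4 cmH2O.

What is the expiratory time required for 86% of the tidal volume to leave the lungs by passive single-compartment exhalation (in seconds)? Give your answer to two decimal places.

0.84

Vt = flow × Ti = 1.1167 L/s × 0.51 s × 1000 mL/L = 569.52 mL.
R = (PIP − Pplat)/V̇ = (18.6 − 12.4) / 1.1167 = 6.2/1.1167 = 5.552 cmH2O·s/L.
C = Vt/(Pplat − PEEP) = 569.52 / (12.4 − 5) = 569.52/7.4 = 76.962 mL/cmH2O.
τ = R × C = 5.552 × 0.07696 L/cmH2O = 0.4273 s.
t = −τ·ln(1 − 0.86) = −0.4273·ln(0.14) = 0.8401 s.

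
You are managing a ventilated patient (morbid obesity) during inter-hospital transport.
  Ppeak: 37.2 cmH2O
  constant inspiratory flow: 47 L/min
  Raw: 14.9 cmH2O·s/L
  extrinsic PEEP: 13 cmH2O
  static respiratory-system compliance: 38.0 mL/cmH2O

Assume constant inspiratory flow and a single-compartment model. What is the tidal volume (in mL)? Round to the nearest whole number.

Flow: 47 L/min ÷ 60 = 0.7833 L/s.
Equation of motion (constant flow): PIP = Vt/C + R·V̇ + PEEP.
Vt/C = PIP − R·V̇ − PEEP = 37.2 − 11.671 − 13 = 12.529 cmH2O.
Vt = C × 12.529 = 38.0 × 12.529 = 476.1 mL.

476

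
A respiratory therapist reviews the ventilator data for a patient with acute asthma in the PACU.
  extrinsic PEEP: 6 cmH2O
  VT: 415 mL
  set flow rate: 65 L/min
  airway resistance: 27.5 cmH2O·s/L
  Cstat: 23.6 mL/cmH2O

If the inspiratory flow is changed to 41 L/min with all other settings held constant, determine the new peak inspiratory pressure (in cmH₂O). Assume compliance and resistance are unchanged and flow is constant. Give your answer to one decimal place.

Flow: 65 L/min ÷ 60 = 1.0833 L/s.
New flow: 41 L/min ÷ 60 = 0.6833 L/s.
PIP = Vt/C + R·V̇ + PEEP (constant-flow equation of motion).
Only the resistive term changes: ΔPIP = R × ΔV̇ = 27.5 × (0.6833 − 1.0833) = 27.5 × -0.4 = -11.0 cmH2O.
Original PIP = 415/23.6 + 27.5×1.0833 + 6 = 53.375 cmH2O; new PIP = 53.375 + (-11.0) = 42.375 cmH2O.

42.4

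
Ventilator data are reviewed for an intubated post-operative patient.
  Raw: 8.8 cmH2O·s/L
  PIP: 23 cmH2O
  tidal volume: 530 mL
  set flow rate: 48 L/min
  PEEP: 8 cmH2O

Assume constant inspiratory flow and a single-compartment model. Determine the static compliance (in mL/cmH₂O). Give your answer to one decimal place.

66.6

Flow: 48 L/min ÷ 60 = 0.8 L/s.
Equation of motion (constant flow): PIP = Vt/C + R·V̇ + PEEP.
Vt/C = PIP − R·V̇ − PEEP = 23 − 8.8×0.8 − 8 = 23 − 7.04 − 8 = 7.96 cmH2O.
C = Vt / 7.96 = 530 / 7.96 = 66.583 mL/cmH2O.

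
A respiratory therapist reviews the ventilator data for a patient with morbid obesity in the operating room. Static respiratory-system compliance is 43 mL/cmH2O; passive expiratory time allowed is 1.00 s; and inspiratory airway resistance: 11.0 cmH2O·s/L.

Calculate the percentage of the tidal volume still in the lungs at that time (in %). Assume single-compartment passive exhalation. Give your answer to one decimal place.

12.1

τ = R × C = 11.0 × 43 mL/cmH2O = 11.0 × 0.043 L/cmH2O = 0.473 s.
Passive exhalation: V(t)/V₀ = e^(−t/τ) = e^(−1.00/0.473) = 0.1207.
Fraction remaining = 0.1207 → 12.07%.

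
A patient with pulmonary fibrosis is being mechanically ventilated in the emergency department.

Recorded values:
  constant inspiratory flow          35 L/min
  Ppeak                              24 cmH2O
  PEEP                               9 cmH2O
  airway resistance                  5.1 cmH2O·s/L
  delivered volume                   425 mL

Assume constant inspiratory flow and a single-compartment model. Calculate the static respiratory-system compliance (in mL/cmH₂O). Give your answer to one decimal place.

35.3

Flow: 35 L/min ÷ 60 = 0.5833 L/s.
Equation of motion (constant flow): PIP = Vt/C + R·V̇ + PEEP.
Vt/C = PIP − R·V̇ − PEEP = 24 − 5.1×0.5833 − 9 = 24 − 2.975 − 9 = 12.025 cmH2O.
C = Vt / 12.025 = 425 / 12.025 = 35.343 mL/cmH2O.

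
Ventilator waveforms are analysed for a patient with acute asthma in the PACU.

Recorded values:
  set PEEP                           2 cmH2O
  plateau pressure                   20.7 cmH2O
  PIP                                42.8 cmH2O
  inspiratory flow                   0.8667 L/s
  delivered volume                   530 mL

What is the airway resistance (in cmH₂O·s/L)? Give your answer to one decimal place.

Raw = (PIP − Pplat) / flow = (42.8 − 20.7) / 0.8667 = 22.1 / 0.8667 = 25.499 cmH2O·s/L.

25.5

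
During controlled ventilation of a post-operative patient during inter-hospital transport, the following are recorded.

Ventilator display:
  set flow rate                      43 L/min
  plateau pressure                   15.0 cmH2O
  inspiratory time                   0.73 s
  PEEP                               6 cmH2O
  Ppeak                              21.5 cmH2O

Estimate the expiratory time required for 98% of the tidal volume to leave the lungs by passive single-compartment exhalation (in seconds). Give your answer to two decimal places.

Flow: 43 L/min ÷ 60 = 0.7167 L/s.
Vt = flow × Ti = 0.7167 L/s × 0.73 s × 1000 mL/L = 523.19 mL.
R = (PIP − Pplat)/V̇ = (21.5 − 15.0) / 0.7167 = 6.5/0.7167 = 9.069 cmH2O·s/L.
C = Vt/(Pplat − PEEP) = 523.19 / (15.0 − 6) = 523.19/9.0 = 58.132 mL/cmH2O.
τ = R × C = 9.069 × 0.05813 L/cmH2O = 0.5272 s.
t = −τ·ln(1 − 0.98) = −0.5272·ln(0.02) = 2.062 s.

2.06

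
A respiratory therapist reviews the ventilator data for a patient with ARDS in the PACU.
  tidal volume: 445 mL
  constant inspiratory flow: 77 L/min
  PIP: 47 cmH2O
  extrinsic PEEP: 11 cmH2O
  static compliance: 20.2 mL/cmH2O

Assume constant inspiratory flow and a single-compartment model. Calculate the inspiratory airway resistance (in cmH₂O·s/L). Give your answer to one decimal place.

10.9

Flow: 77 L/min ÷ 60 = 1.2833 L/s.
Equation of motion (constant flow): PIP = Vt/C + R·V̇ + PEEP.
R·V̇ = PIP − Vt/C − PEEP = 47 − 445/20.2 − 11 = 47 − 22.03 − 11 = 13.97 cmH2O.
R = 13.97 / 1.2833 = 10.886 cmH2O·s/L.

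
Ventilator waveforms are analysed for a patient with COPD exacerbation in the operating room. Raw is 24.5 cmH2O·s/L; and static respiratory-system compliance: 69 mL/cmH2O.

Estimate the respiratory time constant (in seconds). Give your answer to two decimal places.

1.69

τ = R × C = 24.5 × 69 mL/cmH2O = 24.5 × 0.069 L/cmH2O = 1.691 s.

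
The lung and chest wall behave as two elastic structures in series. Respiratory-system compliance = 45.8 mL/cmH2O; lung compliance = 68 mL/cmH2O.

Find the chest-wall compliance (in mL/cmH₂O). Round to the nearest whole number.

140

1/Ccw = 1/Crs − 1/CL.
1/Ccw = 1/45.8 − 1/68 = 0.007128.
Ccw = 140.29 mL/cmH2O.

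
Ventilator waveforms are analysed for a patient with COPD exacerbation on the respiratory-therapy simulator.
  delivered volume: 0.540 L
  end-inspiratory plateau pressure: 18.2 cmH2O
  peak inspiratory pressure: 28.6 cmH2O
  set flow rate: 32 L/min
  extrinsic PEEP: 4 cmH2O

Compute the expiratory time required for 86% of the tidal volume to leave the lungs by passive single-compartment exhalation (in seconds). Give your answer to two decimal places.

Flow: 32 L/min ÷ 60 = 0.5333 L/s.
R = (PIP − Pplat)/V̇ = (28.6 − 18.2) / 0.5333 = 10.4/0.5333 = 19.501 cmH2O·s/L.
C = Vt/(Pplat − PEEP) = 540.0 / (18.2 − 4) = 540.0/14.2 = 38.028 mL/cmH2O.
τ = R × C = 19.501 × 0.03803 L/cmH2O = 0.7416 s.
t = −τ·ln(1 − 0.86) = −0.7416·ln(0.14) = 1.458 s.

1.46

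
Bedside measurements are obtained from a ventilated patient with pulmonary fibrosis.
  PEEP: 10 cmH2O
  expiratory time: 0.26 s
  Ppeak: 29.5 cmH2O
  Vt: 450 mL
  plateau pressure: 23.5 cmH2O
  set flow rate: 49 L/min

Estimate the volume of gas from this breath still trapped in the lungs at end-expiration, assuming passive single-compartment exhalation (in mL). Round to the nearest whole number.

156

Flow: 49 L/min ÷ 60 = 0.8167 L/s.
R = (PIP − Pplat)/V̇ = (29.5 − 23.5) / 0.8167 = 6.0/0.8167 = 7.347 cmH2O·s/L.
C = Vt/(Pplat − PEEP) = 450.0 / (23.5 − 10) = 450.0/13.5 = 33.333 mL/cmH2O.
τ = R × C = 7.347 × 0.03333 L/cmH2O = 0.2449 s.
Fraction remaining = e^(−Te/τ) = e^(−0.26/0.2449) = 0.3459.
Trapped volume = 450.0 × 0.3459 = 155.66 mL.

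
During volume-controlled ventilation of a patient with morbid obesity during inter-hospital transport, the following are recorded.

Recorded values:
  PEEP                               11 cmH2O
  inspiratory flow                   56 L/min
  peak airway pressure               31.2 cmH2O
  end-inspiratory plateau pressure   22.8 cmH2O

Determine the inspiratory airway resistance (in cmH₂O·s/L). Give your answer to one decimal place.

9.0

Flow: 56 L/min ÷ 60 = 0.9333 L/s.
Raw = (PIP − Pplat) / flow = (31.2 − 22.8) / 0.9333 = 8.4 / 0.9333 = 9.0 cmH2O·s/L.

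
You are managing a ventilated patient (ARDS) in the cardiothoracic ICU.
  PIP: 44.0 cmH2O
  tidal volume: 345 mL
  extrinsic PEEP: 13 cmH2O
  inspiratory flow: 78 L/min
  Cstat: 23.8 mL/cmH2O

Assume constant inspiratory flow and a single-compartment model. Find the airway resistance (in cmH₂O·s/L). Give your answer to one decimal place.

Flow: 78 L/min ÷ 60 = 1.3 L/s.
Equation of motion (constant flow): PIP = Vt/C + R·V̇ + PEEP.
R·V̇ = PIP − Vt/C − PEEP = 44.0 − 345/23.8 − 13 = 44.0 − 14.496 − 13 = 16.504 cmH2O.
R = 16.504 / 1.3 = 12.695 cmH2O·s/L.

12.7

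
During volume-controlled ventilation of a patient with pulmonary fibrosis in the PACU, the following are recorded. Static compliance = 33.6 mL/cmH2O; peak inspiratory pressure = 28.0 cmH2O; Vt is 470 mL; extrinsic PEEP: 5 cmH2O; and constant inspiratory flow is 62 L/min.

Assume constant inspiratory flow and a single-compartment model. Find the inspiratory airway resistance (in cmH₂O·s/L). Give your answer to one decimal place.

8.7

Flow: 62 L/min ÷ 60 = 1.0333 L/s.
Equation of motion (constant flow): PIP = Vt/C + R·V̇ + PEEP.
R·V̇ = PIP − Vt/C − PEEP = 28.0 − 470/33.6 − 5 = 28.0 − 13.988 − 5 = 9.012 cmH2O.
R = 9.012 / 1.0333 = 8.722 cmH2O·s/L.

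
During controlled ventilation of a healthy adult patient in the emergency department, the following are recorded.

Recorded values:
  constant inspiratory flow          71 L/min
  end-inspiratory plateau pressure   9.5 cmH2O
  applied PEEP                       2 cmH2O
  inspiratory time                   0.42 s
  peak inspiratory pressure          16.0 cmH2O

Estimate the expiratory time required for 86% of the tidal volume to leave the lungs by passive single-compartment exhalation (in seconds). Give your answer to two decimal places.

Flow: 71 L/min ÷ 60 = 1.1833 L/s.
Vt = flow × Ti = 1.1833 L/s × 0.42 s × 1000 mL/L = 496.99 mL.
R = (PIP − Pplat)/V̇ = (16.0 − 9.5) / 1.1833 = 6.5/1.1833 = 5.493 cmH2O·s/L.
C = Vt/(Pplat − PEEP) = 496.99 / (9.5 − 2) = 496.99/7.5 = 66.265 mL/cmH2O.
τ = R × C = 5.493 × 0.06627 L/cmH2O = 0.364 s.
t = −τ·ln(1 − 0.86) = −0.364·ln(0.14) = 0.7157 s.

0.72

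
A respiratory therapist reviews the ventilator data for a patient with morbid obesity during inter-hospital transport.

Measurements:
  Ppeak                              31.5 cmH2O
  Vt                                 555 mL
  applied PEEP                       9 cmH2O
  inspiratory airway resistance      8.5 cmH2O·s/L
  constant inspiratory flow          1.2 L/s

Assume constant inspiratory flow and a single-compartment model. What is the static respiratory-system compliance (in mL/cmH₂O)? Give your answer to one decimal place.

Equation of motion (constant flow): PIP = Vt/C + R·V̇ + PEEP.
Vt/C = PIP − R·V̇ − PEEP = 31.5 − 8.5×1.2 − 9 = 31.5 − 10.2 − 9 = 12.3 cmH2O.
C = Vt / 12.3 = 555 / 12.3 = 45.122 mL/cmH2O.

45.1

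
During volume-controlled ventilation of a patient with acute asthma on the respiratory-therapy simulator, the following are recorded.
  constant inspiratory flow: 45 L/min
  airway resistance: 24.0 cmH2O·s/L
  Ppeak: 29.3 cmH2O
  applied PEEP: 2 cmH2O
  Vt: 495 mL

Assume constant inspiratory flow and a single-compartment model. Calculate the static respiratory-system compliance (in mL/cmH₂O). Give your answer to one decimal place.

Flow: 45 L/min ÷ 60 = 0.75 L/s.
Equation of motion (constant flow): PIP = Vt/C + R·V̇ + PEEP.
Vt/C = PIP − R·V̇ − PEEP = 29.3 − 24.0×0.75 − 2 = 29.3 − 18.0 − 2 = 9.3 cmH2O.
C = Vt / 9.3 = 495 / 9.3 = 53.226 mL/cmH2O.

53.2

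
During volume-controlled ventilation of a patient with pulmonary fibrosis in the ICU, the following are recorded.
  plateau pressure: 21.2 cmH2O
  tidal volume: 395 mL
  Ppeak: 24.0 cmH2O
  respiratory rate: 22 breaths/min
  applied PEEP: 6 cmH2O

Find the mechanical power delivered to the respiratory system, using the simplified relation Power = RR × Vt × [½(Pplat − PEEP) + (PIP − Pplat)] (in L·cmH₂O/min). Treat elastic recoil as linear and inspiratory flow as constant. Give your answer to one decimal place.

Per-breath work = Vt × [½(Pplat−PEEP) + (PIP−Pplat)] = 0.395 × [0.5×15.2 + 2.8] = 0.395 × 10.4 = 4.108 L·cmH2O.
Power = 22 × 4.108 = 90.376 L·cmH2O/min.

90.4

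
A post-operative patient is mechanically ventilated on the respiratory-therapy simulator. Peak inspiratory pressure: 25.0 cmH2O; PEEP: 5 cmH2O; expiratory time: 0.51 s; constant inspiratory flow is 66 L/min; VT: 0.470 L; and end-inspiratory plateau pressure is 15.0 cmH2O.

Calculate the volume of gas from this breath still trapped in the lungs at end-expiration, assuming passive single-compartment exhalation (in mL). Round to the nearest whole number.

142

Flow: 66 L/min ÷ 60 = 1.1 L/s.
R = (PIP − Pplat)/V̇ = (25.0 − 15.0) / 1.1 = 10.0/1.1 = 9.091 cmH2O·s/L.
C = Vt/(Pplat − PEEP) = 470.0 / (15.0 − 5) = 470.0/10.0 = 47.0 mL/cmH2O.
τ = R × C = 9.091 × 0.047 L/cmH2O = 0.4273 s.
Fraction remaining = e^(−Te/τ) = e^(−0.51/0.4273) = 0.3031.
Trapped volume = 470.0 × 0.3031 = 142.46 mL.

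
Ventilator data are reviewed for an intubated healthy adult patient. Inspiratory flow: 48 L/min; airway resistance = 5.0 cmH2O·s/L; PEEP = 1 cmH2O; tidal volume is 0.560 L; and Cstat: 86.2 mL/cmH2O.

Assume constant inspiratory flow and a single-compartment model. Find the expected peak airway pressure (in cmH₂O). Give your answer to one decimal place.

11.5

Flow: 48 L/min ÷ 60 = 0.8 L/s.
Equation of motion (constant flow): PIP = Vt/C + R·V̇ + PEEP.
PIP = 560/86.2 + 5.0×0.8 + 1 = 6.497 + 4.0 + 1 = 11.497 cmH2O.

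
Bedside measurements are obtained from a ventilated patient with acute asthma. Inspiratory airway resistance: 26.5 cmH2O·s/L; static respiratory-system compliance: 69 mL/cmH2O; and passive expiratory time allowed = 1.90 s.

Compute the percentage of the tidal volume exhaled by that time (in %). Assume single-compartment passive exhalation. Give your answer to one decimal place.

64.6

τ = R × C = 26.5 × 69 mL/cmH2O = 26.5 × 0.069 L/cmH2O = 1.829 s.
Passive exhalation: V(t)/V₀ = e^(−t/τ) = e^(−1.90/1.829) = 0.3539.
Fraction exhaled = 1 − 0.3539 = 0.6461 → 64.61%.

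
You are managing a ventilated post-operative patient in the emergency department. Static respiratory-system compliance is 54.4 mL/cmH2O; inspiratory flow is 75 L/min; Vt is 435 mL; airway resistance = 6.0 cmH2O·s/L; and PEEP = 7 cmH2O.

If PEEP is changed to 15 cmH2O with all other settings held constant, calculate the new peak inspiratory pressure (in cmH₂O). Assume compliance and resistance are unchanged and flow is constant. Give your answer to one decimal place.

30.5

Flow: 75 L/min ÷ 60 = 1.25 L/s.
PIP = Vt/C + R·V̇ + PEEP (constant-flow equation of motion).
Only the baseline term changes: ΔPIP = ΔPEEP = 15 − 7 = 8.0 cmH2O.
Original PIP = 435/54.4 + 6.0×1.25 + 7 = 22.496 cmH2O; new PIP = 22.496 + (8.0) = 30.496 cmH2O.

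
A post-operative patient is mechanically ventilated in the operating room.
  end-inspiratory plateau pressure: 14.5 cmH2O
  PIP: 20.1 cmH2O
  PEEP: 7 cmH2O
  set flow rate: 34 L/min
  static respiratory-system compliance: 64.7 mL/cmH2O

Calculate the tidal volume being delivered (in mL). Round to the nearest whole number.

485

Vt = Cstat × (Pplat − PEEP) = 64.7 × (14.5 − 7) = 64.7 × 7.5 = 485.25 mL.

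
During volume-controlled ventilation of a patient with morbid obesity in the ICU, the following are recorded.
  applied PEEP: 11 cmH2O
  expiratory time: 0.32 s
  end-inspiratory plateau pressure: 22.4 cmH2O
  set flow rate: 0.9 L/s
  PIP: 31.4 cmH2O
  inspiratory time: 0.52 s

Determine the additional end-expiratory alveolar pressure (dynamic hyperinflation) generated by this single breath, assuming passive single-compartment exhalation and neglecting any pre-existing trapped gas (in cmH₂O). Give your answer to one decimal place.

Vt = flow × Ti = 0.9 L/s × 0.52 s × 1000 mL/L = 468.0 mL.
R = (PIP − Pplat)/V̇ = (31.4 − 22.4) / 0.9 = 9.0/0.9 = 10.0 cmH2O·s/L.
C = Vt/(Pplat − PEEP) = 468.0 / (22.4 − 11) = 468.0/11.4 = 41.053 mL/cmH2O.
τ = R × C = 10.0 × 0.04105 L/cmH2O = 0.4105 s.
Fraction remaining = e^(−Te/τ) = e^(−0.32/0.4105) = 0.4586; trapped volume = 468.0 × 0.4586 = 214.62 mL.
Additional alveolar pressure from trapping ≈ V_trapped / C = 214.62 / 41.053 = 5.228 cmH2O.

5.2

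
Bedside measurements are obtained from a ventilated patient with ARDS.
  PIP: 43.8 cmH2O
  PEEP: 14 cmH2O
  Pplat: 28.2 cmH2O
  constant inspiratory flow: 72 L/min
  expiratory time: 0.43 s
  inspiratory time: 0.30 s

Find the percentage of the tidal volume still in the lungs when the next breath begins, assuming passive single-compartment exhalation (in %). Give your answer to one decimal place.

Flow: 72 L/min ÷ 60 = 1.2 L/s.
Vt = flow × Ti = 1.2 L/s × 0.30 s × 1000 mL/L = 360.0 mL.
R = (PIP − Pplat)/V̇ = (43.8 − 28.2) / 1.2 = 15.6/1.2 = 13.0 cmH2O·s/L.
C = Vt/(Pplat − PEEP) = 360.0 / (28.2 − 14) = 360.0/14.2 = 25.352 mL/cmH2O.
τ = R × C = 13.0 × 0.02535 L/cmH2O = 0.3296 s.
Fraction remaining at end-expiration = e^(−Te/τ) = e^(−0.43/0.3296) = 0.2713 → 27.13%.

27.1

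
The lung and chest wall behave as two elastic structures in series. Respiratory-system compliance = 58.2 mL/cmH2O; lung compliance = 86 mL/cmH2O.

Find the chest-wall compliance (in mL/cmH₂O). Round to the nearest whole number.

180

1/Ccw = 1/Crs − 1/CL.
1/Ccw = 1/58.2 − 1/86 = 0.005554.
Ccw = 180.05 mL/cmH2O.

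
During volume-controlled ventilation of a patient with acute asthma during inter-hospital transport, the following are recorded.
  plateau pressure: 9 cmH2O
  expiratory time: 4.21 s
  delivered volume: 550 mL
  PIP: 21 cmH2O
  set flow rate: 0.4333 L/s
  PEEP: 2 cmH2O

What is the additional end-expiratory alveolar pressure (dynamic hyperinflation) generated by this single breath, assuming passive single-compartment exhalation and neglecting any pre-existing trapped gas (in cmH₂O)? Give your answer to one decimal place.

1.0

R = (PIP − Pplat)/V̇ = (21 − 9) / 0.4333 = 12.0/0.4333 = 27.694 cmH2O·s/L.
C = Vt/(Pplat − PEEP) = 550.0 / (9 − 2) = 550.0/7.0 = 78.571 mL/cmH2O.
τ = R × C = 27.694 × 0.07857 L/cmH2O = 2.176 s.
Fraction remaining = e^(−Te/τ) = e^(−4.21/2.176) = 0.1445; trapped volume = 550.0 × 0.1445 = 79.475 mL.
Additional alveolar pressure from trapping ≈ V_trapped / C = 79.475 / 78.571 = 1.012 cmH2O.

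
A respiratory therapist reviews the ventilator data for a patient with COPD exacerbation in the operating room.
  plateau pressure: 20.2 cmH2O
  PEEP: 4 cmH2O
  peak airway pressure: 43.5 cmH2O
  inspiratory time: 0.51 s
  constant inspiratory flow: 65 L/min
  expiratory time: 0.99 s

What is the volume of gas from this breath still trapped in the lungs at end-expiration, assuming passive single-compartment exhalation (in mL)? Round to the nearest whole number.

Flow: 65 L/min ÷ 60 = 1.0833 L/s.
Vt = flow × Ti = 1.0833 L/s × 0.51 s × 1000 mL/L = 552.48 mL.
R = (PIP − Pplat)/V̇ = (43.5 − 20.2) / 1.0833 = 23.3/1.0833 = 21.508 cmH2O·s/L.
C = Vt/(Pplat − PEEP) = 552.48 / (20.2 − 4) = 552.48/16.2 = 34.104 mL/cmH2O.
τ = R × C = 21.508 × 0.0341 L/cmH2O = 0.7334 s.
Fraction remaining = e^(−Te/τ) = e^(−0.99/0.7334) = 0.2593.
Trapped volume = 552.48 × 0.2593 = 143.26 mL.

143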